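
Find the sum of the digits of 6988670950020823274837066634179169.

6+9+8+8+6+7+0+9+5+0+0+2+0+8+2+3+2+7+4+8+3+7+0+6+6+6+3+4+1+7+9+1+6+9 = 162

162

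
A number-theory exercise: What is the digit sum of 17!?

63

17! = 355687428096000
Sum of its 15 digits: 63.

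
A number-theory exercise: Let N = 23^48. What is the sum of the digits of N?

289

23^48 = 230640796319223839361986981083444028527480075343400946297318327681
Sum of its 66 digits: 289.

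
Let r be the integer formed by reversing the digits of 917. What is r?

719

Reversing 917 gives 719.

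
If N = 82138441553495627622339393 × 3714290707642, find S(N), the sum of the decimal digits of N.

82138441553495627622339393 × 3714290707642 = 305086050202344332520131905953462741306
Sum of its 39 digits: 126.

126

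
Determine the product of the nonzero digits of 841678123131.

8×4×1×6×7×8×1×2×3×1×3×1 = 193536

193536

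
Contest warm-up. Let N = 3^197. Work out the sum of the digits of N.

423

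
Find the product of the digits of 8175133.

8×1×7×5×1×3×3 = 2520

2520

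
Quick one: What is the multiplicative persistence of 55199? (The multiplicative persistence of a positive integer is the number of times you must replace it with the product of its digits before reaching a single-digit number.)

2

55199 → 2025 → 0 (2 steps)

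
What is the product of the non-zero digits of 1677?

294

1×6×7×7 = 294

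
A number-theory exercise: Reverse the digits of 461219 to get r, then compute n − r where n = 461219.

-450945

Reverse of 461219 is 912164.
461219 − 912164 = -450945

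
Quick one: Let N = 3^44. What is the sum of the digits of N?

90

3^44 = 984770902183611232881
Sum of its 21 digits: 90.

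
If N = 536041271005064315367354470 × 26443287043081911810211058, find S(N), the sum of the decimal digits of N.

259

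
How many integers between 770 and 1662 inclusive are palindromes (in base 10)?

The integers in [770, 1662] that are palindromes (in base 10): 777, 787, 797, 808, 818, 828, …, 1551, 1661.
30 qualify.

30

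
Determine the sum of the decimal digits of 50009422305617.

5+0+0+0+9+4+2+2+3+0+5+6+1+7 = 44

44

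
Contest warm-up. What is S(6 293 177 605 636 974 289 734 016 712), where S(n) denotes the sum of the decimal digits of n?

6+2+9+3+1+7+7+6+0+5+6+3+6+9+7+4+2+8+9+7+3+4+0+1+6+7+1+2 = 131

131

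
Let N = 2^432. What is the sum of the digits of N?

2^432 = 11090678776483259438313656736572334813745748301503266300681918322458485231222502492159897624416558312389564843845614287315896631296
Sum of its 131 digits: 586.

586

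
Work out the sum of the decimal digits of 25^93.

568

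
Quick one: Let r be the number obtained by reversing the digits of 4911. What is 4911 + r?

Reverse of 4911 is 1194.
4911 + 1194 = 6105

6105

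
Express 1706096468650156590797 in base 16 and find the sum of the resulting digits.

152

1706096468650156590797 in base 16 is 5C7CD842F368F386CD.
Digit sum: 5+12+7+12+13+8+4+2+15+3+6+8+15+3+8+6+12+13 = 152.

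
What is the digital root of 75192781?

4

7+5+1+9+2+7+8+1 = 40
4+0 = 4
(Equivalently, 75192781 mod 9 = 4.)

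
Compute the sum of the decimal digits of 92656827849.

66

9+2+6+5+6+8+2+7+8+4+9 = 66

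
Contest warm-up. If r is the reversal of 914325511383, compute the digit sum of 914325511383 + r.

45

Reversal of 914325511383 is 383115523419; 914325511383 + 383115523419 = 1297441034802.
Digit sum of 1297441034802: 1+2+9+7+4+4+1+0+3+4+8+0+2 = 45.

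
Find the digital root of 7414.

7+4+1+4 = 16
1+6 = 7

7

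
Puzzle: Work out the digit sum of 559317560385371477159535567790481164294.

187

5+5+9+3+1+7+5+6+0+3+8+5+3+7+1+4+7+7+1+5+9+5+3+5+5+6+7+7+9+0+4+8+1+1+6+4+2+9+4 = 187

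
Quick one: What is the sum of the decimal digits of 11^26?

112

11^26 = 1191817653772720942460132761
Sum of its 28 digits: 112.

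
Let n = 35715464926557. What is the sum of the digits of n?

69

3+5+7+1+5+4+6+4+9+2+6+5+5+7 = 69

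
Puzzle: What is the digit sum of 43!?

180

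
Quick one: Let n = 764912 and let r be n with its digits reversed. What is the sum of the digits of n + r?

Reversal of 764912 is 219467; 764912 + 219467 = 984379.
Digit sum of 984379: 9+8+4+3+7+9 = 40.

40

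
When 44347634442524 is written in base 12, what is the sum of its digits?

72

44347634442524 in base 12 is 4B82A51066478.
Digit sum: 4+11+8+2+10+5+1+0+6+6+4+7+8 = 72.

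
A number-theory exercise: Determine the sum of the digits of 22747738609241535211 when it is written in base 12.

22747738609241535211 in base 12 is A305523242692B2437.
Digit sum: 10+3+0+5+5+2+3+2+4+2+6+9+2+11+2+4+3+7 = 80.

80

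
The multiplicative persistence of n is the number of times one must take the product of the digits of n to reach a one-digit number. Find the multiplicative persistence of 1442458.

1442458 → 5120 → 0 (2 steps)

2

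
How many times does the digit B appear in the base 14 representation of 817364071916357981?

817364071916357981 in base 14 is 537B1D623C2D0C21.
The digit B appears 1 time.

1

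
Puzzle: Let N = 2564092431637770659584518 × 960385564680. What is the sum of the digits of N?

135

2564092431637770659584518 × 960385564680 = 2462517357850154672121413373615624240
Sum of its 37 digits: 135.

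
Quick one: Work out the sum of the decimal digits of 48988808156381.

4+8+9+8+8+8+0+8+1+5+6+3+8+1 = 77

77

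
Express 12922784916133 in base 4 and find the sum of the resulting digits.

12922784916133 in base 4 is 2330003102000102022211.
Digit sum: 2+3+3+0+0+0+3+1+0+2+0+0+0+1+0+2+0+2+2+2+1+1 = 25.

25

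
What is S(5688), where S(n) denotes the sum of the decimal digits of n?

27

5+6+8+8 = 27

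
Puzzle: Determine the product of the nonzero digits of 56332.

5×6×3×3×2 = 540

540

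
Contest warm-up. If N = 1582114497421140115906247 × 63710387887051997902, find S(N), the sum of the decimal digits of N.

1582114497421140115906247 × 63710387887051997902 = 100797128312429164612752818592905250672693794
Sum of its 45 digits: 197.

197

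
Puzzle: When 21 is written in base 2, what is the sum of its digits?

3

21 in base 2 is 10101.
Digit sum: 1+0+1+0+1 = 3.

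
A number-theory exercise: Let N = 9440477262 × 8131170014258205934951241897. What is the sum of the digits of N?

9440477262 × 8131170014258205934951241897 = 76762125633060808925820650207290246014
Sum of its 38 digits: 144.

144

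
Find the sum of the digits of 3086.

3+0+8+6 = 17

17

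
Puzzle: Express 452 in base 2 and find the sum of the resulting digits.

4

452 in base 2 is 111000100.
Digit sum: 1+1+1+0+0+0+1+0+0 = 4.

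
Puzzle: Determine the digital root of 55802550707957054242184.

5

5+5+8+0+2+5+5+0+7+0+7+9+5+7+0+5+4+2+4+2+1+8+4 = 95
9+5 = 14
1+4 = 5
(Equivalently, 55802550707957054242184 mod 9 = 5.)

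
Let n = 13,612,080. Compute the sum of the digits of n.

1+3+6+1+2+0+8+0 = 21

21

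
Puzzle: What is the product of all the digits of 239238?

2592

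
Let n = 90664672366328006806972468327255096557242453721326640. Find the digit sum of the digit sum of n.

6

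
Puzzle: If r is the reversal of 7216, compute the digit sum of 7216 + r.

14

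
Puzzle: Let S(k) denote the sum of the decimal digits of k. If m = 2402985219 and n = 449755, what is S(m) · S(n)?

1428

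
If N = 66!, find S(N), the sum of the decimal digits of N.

66! = 544344939077443064003729240247842752644293064388798874532860126869671081148416000000000000000
Sum of its 93 digits: 351.

351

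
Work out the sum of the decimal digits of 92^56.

472

92^56 = 93781749738043906105504241088234007095117743224516985298771948626620956530368912619688300245135242430991302656
Sum of its 110 digits: 472.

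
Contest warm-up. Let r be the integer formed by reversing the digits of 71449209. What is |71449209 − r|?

Reverse of 71449209 is 90294417.
|71449209 − 90294417| = 18845208

18845208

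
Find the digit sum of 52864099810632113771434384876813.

142

5+2+8+6+4+0+9+9+8+1+0+6+3+2+1+1+3+7+7+1+4+3+4+3+8+4+8+7+6+8+1+3 = 142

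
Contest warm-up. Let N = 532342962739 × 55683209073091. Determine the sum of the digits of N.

532342962739 × 55683209073091 = 29642564492784428940556249
Sum of its 26 digits: 130.

130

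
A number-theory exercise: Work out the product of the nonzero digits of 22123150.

120

2×2×1×2×3×1×5 = 120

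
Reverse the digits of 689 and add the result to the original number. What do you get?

Reverse of 689 is 986.
689 + 986 = 1675

1675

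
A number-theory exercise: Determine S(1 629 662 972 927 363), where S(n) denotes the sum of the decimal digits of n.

1+6+2+9+6+6+2+9+7+2+9+2+7+3+6+3 = 80

80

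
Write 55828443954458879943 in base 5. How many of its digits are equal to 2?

10

55828443954458879943 in base 5 is 12221310331301222212433124233.
The digit 2 appears 10 times.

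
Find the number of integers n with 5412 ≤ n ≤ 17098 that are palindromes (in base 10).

The integers in [5412, 17098] that are palindromes (in base 10): 5445, 5555, 5665, 5775, 5885, 5995, …, 16961, 17071.
117 qualify.

117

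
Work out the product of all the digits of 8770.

0

8×7×7×0 = 0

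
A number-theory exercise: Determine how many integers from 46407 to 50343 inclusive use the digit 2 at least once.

1078

The integers in [46407, 50343] that use the digit 2 at least once: 46412, 46420, 46421, 46422, 46423, 46424, …, 50332, 50342.
1078 qualify.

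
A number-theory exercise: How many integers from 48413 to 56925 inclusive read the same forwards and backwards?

The integers in [48413, 56925] that read the same forwards and backwards: 48484, 48584, 48684, 48784, 48884, 48984, …, 56765, 56865.
85 qualify.

85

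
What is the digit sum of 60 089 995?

46

6+0+0+8+9+9+9+5 = 46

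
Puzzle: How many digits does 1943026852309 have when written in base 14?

1943026852309 in base 14 is 6A085DD2B9B, which has 11 digits.

11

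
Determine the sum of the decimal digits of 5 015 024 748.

5+0+1+5+0+2+4+7+4+8 = 36

36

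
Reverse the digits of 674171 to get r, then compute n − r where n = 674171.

Reverse of 674171 is 171476.
674171 − 171476 = 502695

502695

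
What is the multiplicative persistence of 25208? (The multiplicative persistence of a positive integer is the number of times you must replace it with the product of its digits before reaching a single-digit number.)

25208 → 0 (1 step)

1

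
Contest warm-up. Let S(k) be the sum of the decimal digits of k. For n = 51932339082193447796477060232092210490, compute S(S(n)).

9

First digit sum: 153.
1+5+3 = 9.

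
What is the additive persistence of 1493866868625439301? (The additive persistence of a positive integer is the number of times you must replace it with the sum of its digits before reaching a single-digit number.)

3

1493866868625439301 → 92 → 11 → 2 (3 steps)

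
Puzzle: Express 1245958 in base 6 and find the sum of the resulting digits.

1245958 in base 6 is 42412154.
Digit sum: 4+2+4+1+2+1+5+4 = 23.

23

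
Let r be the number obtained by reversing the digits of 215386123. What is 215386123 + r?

Reverse of 215386123 is 321683512.
215386123 + 321683512 = 537069635

537069635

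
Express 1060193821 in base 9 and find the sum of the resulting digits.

1060193821 in base 9 is 2655842454.
Digit sum: 2+6+5+5+8+4+2+4+5+4 = 45.

45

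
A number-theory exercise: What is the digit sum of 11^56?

11^56 = 20796505671840591460586660430317517562942313712635618374561
Sum of its 59 digits: 247.

247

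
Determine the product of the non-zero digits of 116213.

36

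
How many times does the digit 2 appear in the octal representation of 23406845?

2

23406845 in base 8 is 131224375.
The digit 2 appears 2 times.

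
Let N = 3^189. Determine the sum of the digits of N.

405

3^189 = 1499398741586788200414239710724876101933611366003344657118522818557991334322919287339806483
Sum of its 91 digits: 405.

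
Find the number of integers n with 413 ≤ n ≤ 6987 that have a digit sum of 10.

The integers in [413, 6987] that have a digit sum of 10: 415, 424, 433, 442, 451, 460, …, 6310, 6400.
226 qualify.

226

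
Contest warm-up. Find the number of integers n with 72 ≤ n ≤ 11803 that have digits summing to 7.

161

The integers in [72, 11803] that have digits summing to 7: 106, 115, 124, 133, 142, 151, …, 11410, 11500.
161 qualify.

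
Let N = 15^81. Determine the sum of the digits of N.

15^81 = 183396897083556953527174779270996122261269327966001579065247195643451050273142755031585693359375
Sum of its 96 digits: 441.

441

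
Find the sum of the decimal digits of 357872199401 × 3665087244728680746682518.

138

357872199401 × 3665087244728680746682518 = 1311632833267604122320435650936771718
Sum of its 37 digits: 138.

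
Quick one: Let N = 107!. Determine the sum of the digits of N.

594

107! = 12265202031961379393517517010387338887131568154382945052653251412013535324922144249034658613287059061933743916719318560380966506520420000368175349760000000000000000000000000
Sum of its 173 digits: 594.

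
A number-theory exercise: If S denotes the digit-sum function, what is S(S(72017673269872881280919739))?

First digit sum: 132.
1+3+2 = 6.

6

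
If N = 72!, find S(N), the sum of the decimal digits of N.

72! = 61234458376886086861524070385274672740778091784697328983823014963978384987221689274204160000000000000000
Sum of its 104 digits: 432.

432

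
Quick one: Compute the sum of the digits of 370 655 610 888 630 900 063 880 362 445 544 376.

153

3+7+0+6+5+5+6+1+0+8+8+8+6+3+0+9+0+0+0+6+3+8+8+0+3+6+2+4+4+5+5+4+4+3+7+6 = 153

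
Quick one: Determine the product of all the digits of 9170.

9×1×7×0 = 0

0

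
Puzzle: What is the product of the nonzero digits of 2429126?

1728

2×4×2×9×1×2×6 = 1728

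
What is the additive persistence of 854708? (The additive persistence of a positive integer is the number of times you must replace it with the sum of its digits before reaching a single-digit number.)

2

854708 → 32 → 5 (2 steps)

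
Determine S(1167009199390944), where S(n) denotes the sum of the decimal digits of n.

72

1+1+6+7+0+0+9+1+9+9+3+9+0+9+4+4 = 72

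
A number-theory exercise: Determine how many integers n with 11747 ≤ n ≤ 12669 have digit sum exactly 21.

The integers in [11747, 12669] that have digit sum exactly 21: 11748, 11757, 11766, 11775, 11784, 11793, …, 12657, 12666.
48 qualify.

48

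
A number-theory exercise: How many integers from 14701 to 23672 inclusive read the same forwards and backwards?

The integers in [14701, 23672] that read the same forwards and backwards: 14741, 14841, 14941, 15051, 15151, 15251, …, 23532, 23632.
90 qualify.

90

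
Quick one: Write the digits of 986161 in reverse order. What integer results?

Reversing 986161 gives 161689.

161689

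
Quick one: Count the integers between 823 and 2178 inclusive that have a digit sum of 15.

99

The integers in [823, 2178] that have a digit sum of 15: 825, 834, 843, 852, 861, 870, …, 2166, 2175.
99 qualify.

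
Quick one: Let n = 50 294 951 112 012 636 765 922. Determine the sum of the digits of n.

5+0+2+9+4+9+5+1+1+1+2+0+1+2+6+3+6+7+6+5+9+2+2 = 88

88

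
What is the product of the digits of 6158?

240

6×1×5×8 = 240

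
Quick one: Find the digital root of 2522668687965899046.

9

2+5+2+2+6+6+8+6+8+7+9+6+5+8+9+9+0+4+6 = 108
1+0+8 = 9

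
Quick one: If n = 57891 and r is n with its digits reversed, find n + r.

77766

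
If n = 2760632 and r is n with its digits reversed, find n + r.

Reverse of 2760632 is 2360672.
2760632 + 2360672 = 5121304

5121304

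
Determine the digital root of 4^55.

4

The digital root of n equals n mod 9 (or 9 when 9 | n), so we need 4^55 mod 9.
4^55 ≡ 4 (mod 9), so the digital root is 4.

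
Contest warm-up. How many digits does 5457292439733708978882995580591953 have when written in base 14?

5457292439733708978882995580591953 in base 14 is 322A85A6C3475B596057242D38A385, which has 30 digits.

30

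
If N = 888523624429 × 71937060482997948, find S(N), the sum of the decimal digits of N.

888523624429 × 71937060482997948 = 63917777711121526088729671692
Sum of its 29 digits: 138.

138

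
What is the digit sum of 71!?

71! = 850478588567862317521167644239926010288584608120796235886430763388588680378079017697280000000000000000
Sum of its 102 digits: 423.

423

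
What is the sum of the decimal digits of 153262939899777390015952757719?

157

1+5+3+2+6+2+9+3+9+8+9+9+7+7+7+3+9+0+0+1+5+9+5+2+7+5+7+7+1+9 = 157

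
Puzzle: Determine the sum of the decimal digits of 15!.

45

15! = 1307674368000
Sum of its 13 digits: 45.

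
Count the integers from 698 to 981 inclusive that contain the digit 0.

56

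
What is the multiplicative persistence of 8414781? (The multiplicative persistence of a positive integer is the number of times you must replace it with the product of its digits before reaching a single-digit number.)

8414781 → 7168 → 336 → 54 → 20 → 0 (5 steps)

5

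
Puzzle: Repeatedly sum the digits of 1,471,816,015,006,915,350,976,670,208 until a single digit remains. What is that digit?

9

1+4+7+1+8+1+6+0+1+5+0+0+6+9+1+5+3+5+0+9+7+6+6+7+0+2+0+8 = 108
1+0+8 = 9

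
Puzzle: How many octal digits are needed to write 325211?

325211 in base 8 is 1173133, which has 7 digits.

7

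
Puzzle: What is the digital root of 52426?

1

5+2+4+2+6 = 19
1+9 = 10
1+0 = 1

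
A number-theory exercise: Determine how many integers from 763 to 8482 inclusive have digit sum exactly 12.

The integers in [763, 8482] that have digit sum exactly 12: 804, 813, 822, 831, 840, 903, …, 8310, 8400.
341 qualify.

341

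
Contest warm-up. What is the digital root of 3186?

9

3+1+8+6 = 18
1+8 = 9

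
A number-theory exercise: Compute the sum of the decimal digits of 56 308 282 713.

5+6+3+0+8+2+8+2+7+1+3 = 45

45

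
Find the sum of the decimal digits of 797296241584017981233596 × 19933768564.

187

797296241584017981233596 × 19933768564 = 15893118756682847199124997885476144
Sum of its 35 digits: 187.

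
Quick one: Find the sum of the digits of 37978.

3+7+9+7+8 = 34

34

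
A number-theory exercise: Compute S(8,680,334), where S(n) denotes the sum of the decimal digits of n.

8+6+8+0+3+3+4 = 32

32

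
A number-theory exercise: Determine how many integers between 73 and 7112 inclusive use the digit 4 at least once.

2630

The integers in [73, 7112] that use the digit 4 at least once: 74, 84, 94, 104, 114, 124, …, 7094, 7104.
2630 qualify.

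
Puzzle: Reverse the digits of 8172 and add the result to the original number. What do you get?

10890

Reverse of 8172 is 2718.
8172 + 2718 = 10890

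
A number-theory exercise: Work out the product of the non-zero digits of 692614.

6×9×2×6×1×4 = 2592

2592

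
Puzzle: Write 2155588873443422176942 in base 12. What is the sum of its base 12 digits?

2155588873443422176942 in base 12 is 68B7161917774673483A.
Digit sum: 6+8+11+7+1+6+1+9+1+7+7+7+4+6+7+3+4+8+3+10 = 116.

116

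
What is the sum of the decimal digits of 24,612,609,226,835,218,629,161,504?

101

2+4+6+1+2+6+0+9+2+2+6+8+3+5+2+1+8+6+2+9+1+6+1+5+0+4 = 101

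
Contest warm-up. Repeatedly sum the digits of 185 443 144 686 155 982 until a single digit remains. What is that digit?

3

1+8+5+4+4+3+1+4+4+6+8+6+1+5+5+9+8+2 = 84
8+4 = 12
1+2 = 3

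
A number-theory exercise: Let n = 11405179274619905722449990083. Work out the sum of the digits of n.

1+1+4+0+5+1+7+9+2+7+4+6+1+9+9+0+5+7+2+2+4+4+9+9+9+0+0+8+3 = 128

128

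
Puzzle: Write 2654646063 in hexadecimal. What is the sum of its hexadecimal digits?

78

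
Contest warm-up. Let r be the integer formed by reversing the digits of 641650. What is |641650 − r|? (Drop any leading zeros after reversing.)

585504

Reverse of 641650 is 56146.
|641650 − 56146| = 585504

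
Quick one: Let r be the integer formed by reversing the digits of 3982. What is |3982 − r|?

1089

Reverse of 3982 is 2893.
|3982 − 2893| = 1089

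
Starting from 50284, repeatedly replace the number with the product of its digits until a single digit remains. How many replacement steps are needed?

1

50284 → 0 (1 step)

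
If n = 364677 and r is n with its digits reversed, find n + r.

Reverse of 364677 is 776463.
364677 + 776463 = 1141140

1141140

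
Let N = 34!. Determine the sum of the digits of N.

34! = 295232799039604140847618609643520000000
Sum of its 39 digits: 144.

144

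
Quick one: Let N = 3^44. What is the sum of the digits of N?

3^44 = 984770902183611232881
Sum of its 21 digits: 90.

90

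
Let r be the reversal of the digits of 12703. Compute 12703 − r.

Reverse of 12703 is 30721.
12703 − 30721 = -18018

-18018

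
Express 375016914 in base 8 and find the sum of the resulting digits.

41

375016914 in base 8 is 2626446722.
Digit sum: 2+6+2+6+4+4+6+7+2+2 = 41.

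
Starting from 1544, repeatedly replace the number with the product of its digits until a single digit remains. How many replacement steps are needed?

1544 → 80 → 0 (2 steps)

2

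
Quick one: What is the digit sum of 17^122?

658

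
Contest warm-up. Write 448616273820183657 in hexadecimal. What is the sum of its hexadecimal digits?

132

448616273820183657 in base 16 is 639CE1FC982EC69.
Digit sum: 6+3+9+12+14+1+15+12+9+8+2+14+12+6+9 = 132.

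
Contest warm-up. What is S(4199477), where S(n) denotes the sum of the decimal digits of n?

4+1+9+9+4+7+7 = 41

41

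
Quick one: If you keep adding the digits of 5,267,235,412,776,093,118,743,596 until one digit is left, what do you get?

5

5+2+6+7+2+3+5+4+1+2+7+7+6+0+9+3+1+1+8+7+4+3+5+9+6 = 113
1+1+3 = 5
(Equivalently, 5,267,235,412,776,093,118,743,596 mod 9 = 5.)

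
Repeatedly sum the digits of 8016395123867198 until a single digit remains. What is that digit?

5

8+0+1+6+3+9+5+1+2+3+8+6+7+1+9+8 = 77
7+7 = 14
1+4 = 5
(Equivalently, 8016395123867198 mod 9 = 5.)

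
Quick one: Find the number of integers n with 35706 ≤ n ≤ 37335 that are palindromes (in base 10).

16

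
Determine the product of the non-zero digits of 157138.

840

1×5×7×1×3×8 = 840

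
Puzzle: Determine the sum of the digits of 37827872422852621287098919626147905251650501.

3+7+8+2+7+8+7+2+4+2+2+8+5+2+6+2+1+2+8+7+0+9+8+9+1+9+6+2+6+1+4+7+9+0+5+2+5+1+6+5+0+5+0+1 = 194

194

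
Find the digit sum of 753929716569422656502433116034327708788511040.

187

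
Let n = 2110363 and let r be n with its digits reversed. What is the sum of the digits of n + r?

32

Reversal of 2110363 is 3630112; 2110363 + 3630112 = 5740475.
Digit sum of 5740475: 5+7+4+0+4+7+5 = 32.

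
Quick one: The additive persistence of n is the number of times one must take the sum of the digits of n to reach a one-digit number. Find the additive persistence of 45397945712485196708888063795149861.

45397945712485196708888063795149861 → 187 → 16 → 7 (3 steps)

3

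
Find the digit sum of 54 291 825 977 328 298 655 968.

130

5+4+2+9+1+8+2+5+9+7+7+3+2+8+2+9+8+6+5+5+9+6+8 = 130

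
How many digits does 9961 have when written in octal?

5

9961 in base 8 is 23351, which has 5 digits.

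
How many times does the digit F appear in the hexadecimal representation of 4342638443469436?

2

4342638443469436 in base 16 is F6D9B4DCF9A7C.
The digit F appears 2 times.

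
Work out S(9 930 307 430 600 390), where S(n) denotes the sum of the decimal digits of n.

9+9+3+0+3+0+7+4+3+0+6+0+0+3+9+0 = 56

56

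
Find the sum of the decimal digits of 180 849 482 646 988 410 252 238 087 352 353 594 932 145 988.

1+8+0+8+4+9+4+8+2+6+4+6+9+8+8+4+1+0+2+5+2+2+3+8+0+8+7+3+5+2+3+5+3+5+9+4+9+3+2+1+4+5+9+8+8 = 215

215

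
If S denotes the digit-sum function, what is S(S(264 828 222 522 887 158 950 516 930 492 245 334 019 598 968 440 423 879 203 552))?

17

First digit sum: 269.
2+6+9 = 17.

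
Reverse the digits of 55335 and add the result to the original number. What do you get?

108690

Reverse of 55335 is 53355.
55335 + 53355 = 108690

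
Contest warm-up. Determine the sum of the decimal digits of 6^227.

819

6^227 = 436851505850945340851559725674695030888227197845314491054833868722538406671303015189933321587470593677458325131567082383046146645583972270391356401506689669733336990743879745536
Sum of its 177 digits: 819.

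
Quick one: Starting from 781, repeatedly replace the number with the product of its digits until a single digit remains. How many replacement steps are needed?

3

781 → 56 → 30 → 0 (3 steps)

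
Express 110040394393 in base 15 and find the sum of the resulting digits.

110040394393 in base 15 is 2CE092647D.
Digit sum: 2+12+14+0+9+2+6+4+7+13 = 69.

69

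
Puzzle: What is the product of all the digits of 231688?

2304

2×3×1×6×8×8 = 2304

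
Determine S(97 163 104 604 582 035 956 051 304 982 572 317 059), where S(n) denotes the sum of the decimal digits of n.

155

9+7+1+6+3+1+0+4+6+0+4+5+8+2+0+3+5+9+5+6+0+5+1+3+0+4+9+8+2+5+7+2+3+1+7+0+5+9 = 155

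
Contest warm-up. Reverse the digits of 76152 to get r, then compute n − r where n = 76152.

Reverse of 76152 is 25167.
76152 − 25167 = 50985

50985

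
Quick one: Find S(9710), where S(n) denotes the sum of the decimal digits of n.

17

9+7+1+0 = 17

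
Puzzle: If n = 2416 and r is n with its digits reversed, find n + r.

8558

Reverse of 2416 is 6142.
2416 + 6142 = 8558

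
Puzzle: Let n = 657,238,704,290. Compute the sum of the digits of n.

6+5+7+2+3+8+7+0+4+2+9+0 = 53

53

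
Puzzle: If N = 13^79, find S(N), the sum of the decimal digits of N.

400

13^79 = 10035172269625500103459385725807792077756541675943228751712485551784766198004089442953477
Sum of its 89 digits: 400.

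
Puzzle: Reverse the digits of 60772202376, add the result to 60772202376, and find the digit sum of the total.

Reversal of 60772202376 is 67320227706; 60772202376 + 67320227706 = 128092430082.
Digit sum of 128092430082: 1+2+8+0+9+2+4+3+0+0+8+2 = 39.

39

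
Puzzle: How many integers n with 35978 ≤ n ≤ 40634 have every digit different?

1533

The integers in [35978, 40634] that have every digit different: 35978, 35980, 35981, 35982, 35984, 35986, …, 40631, 40632.
1533 qualify.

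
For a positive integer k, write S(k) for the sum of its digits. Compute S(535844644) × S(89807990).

S(535844644) = 5+3+5+8+4+4+6+4+4 = 43.
S(89807990) = 8+9+8+0+7+9+9+0 = 50.
43 · 50 = 2150.

2150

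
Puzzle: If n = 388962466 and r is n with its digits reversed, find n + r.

1053232349

Reverse of 388962466 is 664269883.
388962466 + 664269883 = 1053232349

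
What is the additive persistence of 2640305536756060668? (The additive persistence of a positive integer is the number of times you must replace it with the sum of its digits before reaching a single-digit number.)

2640305536756060668 → 78 → 15 → 6 (3 steps)

3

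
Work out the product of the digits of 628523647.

6×2×8×5×2×3×6×4×7 = 483840

483840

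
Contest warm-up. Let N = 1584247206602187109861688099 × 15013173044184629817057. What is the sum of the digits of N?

1584247206602187109861688099 × 15013173044184629817057 = 23784577457484753621147787424912250390291564104643
Sum of its 50 digits: 219.

219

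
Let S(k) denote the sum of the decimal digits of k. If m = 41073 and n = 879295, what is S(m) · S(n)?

600

S(41073) = 4+1+0+7+3 = 15.
S(879295) = 8+7+9+2+9+5 = 40.
15 · 40 = 600.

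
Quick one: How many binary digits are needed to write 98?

7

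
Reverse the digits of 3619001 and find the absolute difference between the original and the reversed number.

Reverse of 3619001 is 1009163.
|3619001 − 1009163| = 2609838

2609838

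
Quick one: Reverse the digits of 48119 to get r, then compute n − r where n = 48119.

-43065

Reverse of 48119 is 91184.
48119 − 91184 = -43065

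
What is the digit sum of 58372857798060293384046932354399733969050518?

217

5+8+3+7+2+8+5+7+7+9+8+0+6+0+2+9+3+3+8+4+0+4+6+9+3+2+3+5+4+3+9+9+7+3+3+9+6+9+0+5+0+5+1+8 = 217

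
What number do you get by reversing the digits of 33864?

Reversing 33864 gives 46833.

46833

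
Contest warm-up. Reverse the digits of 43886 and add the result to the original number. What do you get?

Reverse of 43886 is 68834.
43886 + 68834 = 112720

112720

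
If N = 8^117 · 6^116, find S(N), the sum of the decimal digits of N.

891

8^117 · 6^116 = 8454219561783827114781906185638023512799993553309525759927832443406416627951354651321182183586752193429620404154140900821391027349193017888261362460585367982598561839055352646983659646518546137088
Sum of its 196 digits: 891.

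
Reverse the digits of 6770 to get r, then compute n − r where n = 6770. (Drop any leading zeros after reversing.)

5994

Reverse of 6770 is 776.
6770 − 776 = 5994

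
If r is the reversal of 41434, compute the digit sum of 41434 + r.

32

Reversal of 41434 is 43414; 41434 + 43414 = 84848.
Digit sum of 84848: 8+4+8+4+8 = 32.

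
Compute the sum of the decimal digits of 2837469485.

56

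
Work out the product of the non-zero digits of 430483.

1152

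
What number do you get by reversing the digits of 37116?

Reversing 37116 gives 61173.

61173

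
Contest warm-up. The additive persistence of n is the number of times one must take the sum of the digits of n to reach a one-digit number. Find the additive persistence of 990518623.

990518623 → 43 → 7 (2 steps)

2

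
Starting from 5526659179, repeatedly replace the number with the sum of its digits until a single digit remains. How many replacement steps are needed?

5526659179 → 55 → 10 → 1 (3 steps)

3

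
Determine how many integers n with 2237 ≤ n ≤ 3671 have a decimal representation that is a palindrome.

14

The integers in [2237, 3671] that have a decimal representation that is a palindrome: 2332, 2442, 2552, 2662, 2772, 2882, …, 3553, 3663.
14 qualify.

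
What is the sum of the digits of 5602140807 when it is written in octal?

39

5602140807 in base 8 is 51572361207.
Digit sum: 5+1+5+7+2+3+6+1+2+0+7 = 39.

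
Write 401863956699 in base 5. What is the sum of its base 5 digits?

401863956699 in base 5 is 23041004133103244.
Digit sum: 2+3+0+4+1+0+0+4+1+3+3+1+0+3+2+4+4 = 35.

35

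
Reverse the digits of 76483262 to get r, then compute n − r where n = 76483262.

Reverse of 76483262 is 26238467.
76483262 − 26238467 = 50244795

50244795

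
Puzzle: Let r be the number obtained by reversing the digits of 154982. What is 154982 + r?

444433

Reverse of 154982 is 289451.
154982 + 289451 = 444433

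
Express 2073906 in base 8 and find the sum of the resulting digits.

2073906 in base 8 is 7722462.
Digit sum: 7+7+2+2+4+6+2 = 30.

30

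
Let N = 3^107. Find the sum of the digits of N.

3^107 = 1127130637840908780976740490797413723399509150616187
Sum of its 52 digits: 234.

234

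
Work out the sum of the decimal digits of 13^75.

397

13^75 = 351359275572476457528076248233878088223680602077771392868333936199179517454013845557
Sum of its 84 digits: 397.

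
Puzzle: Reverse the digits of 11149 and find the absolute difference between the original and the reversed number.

82962

Reverse of 11149 is 94111.
|11149 − 94111| = 82962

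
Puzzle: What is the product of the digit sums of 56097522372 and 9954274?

1920

S(56097522372) = 5+6+0+9+7+5+2+2+3+7+2 = 48.
S(9954274) = 9+9+5+4+2+7+4 = 40.
48 · 40 = 1920.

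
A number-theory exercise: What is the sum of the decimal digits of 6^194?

666

6^194 = 9148345846451204578124461838108147555362413094875030639049191506668229800017569852089166223867393203378189631916069312220388915477486180606653283434496
Sum of its 151 digits: 666.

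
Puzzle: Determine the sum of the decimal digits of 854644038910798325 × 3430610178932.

854644038910798325 × 3430610178932 = 2931950539250941012115215888900
Sum of its 31 digits: 118.

118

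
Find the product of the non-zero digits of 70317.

7×3×1×7 = 147

147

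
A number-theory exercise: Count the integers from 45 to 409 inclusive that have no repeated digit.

274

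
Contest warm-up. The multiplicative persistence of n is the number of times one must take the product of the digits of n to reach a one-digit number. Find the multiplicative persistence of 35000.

1

35000 → 0 (1 step)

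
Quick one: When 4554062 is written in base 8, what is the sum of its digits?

4554062 in base 8 is 21276516.
Digit sum: 2+1+2+7+6+5+1+6 = 30.

30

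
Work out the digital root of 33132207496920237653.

5

3+3+1+3+2+2+0+7+4+9+6+9+2+0+2+3+7+6+5+3 = 77
7+7 = 14
1+4 = 5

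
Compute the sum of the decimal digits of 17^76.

424

17^76 = 3266765984047762476113020857636095423501569427358254713188473809448582822334363925830408857281
Sum of its 94 digits: 424.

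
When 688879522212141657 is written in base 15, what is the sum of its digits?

688879522212141657 in base 15 is 188E6773E6D99B3C.
Digit sum: 1+8+8+14+6+7+7+3+14+6+13+9+9+11+3+12 = 131.

131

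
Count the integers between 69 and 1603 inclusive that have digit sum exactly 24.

The integers in [69, 1603] that have digit sum exactly 24: 699, 789, 798, 879, 888, 897, …, 996, 1599.
11 qualify.

11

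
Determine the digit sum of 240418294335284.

59

2+4+0+4+1+8+2+9+4+3+3+5+2+8+4 = 59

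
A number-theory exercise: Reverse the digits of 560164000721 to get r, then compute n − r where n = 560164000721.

433163539656

Reverse of 560164000721 is 127000461065.
560164000721 − 127000461065 = 433163539656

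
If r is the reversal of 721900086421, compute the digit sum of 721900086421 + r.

Reversal of 721900086421 is 124680009127; 721900086421 + 124680009127 = 846580095548.
Digit sum of 846580095548: 8+4+6+5+8+0+0+9+5+5+4+8 = 62.

62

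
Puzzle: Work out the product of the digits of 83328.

1152

8×3×3×2×8 = 1152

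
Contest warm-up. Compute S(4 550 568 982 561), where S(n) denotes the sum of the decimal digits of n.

64

4+5+5+0+5+6+8+9+8+2+5+6+1 = 64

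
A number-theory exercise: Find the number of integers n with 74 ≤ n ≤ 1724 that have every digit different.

1017

The integers in [74, 1724] that have every digit different: 74, 75, 76, 78, 79, 80, …, 1723, 1724.
1017 qualify.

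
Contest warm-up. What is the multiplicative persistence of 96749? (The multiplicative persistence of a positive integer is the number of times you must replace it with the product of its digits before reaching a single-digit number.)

2

96749 → 13608 → 0 (2 steps)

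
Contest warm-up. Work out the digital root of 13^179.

7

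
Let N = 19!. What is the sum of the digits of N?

19! = 121645100408832000
Sum of its 18 digits: 45.

45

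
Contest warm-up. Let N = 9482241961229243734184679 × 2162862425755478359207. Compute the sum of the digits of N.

261

9482241961229243734184679 × 2162862425755478359207 = 20508784849864666682307964984873901946837989553
Sum of its 47 digits: 261.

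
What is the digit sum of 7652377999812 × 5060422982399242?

138

7652377999812 × 5060422982399242 = 38724269500254987176784942504
Sum of its 29 digits: 138.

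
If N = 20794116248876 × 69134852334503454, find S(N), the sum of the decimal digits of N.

20794116248876 × 69134852334503454 = 1437598156292541134478545617704
Sum of its 31 digits: 138.

138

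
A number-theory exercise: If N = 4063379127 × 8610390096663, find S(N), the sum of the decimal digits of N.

108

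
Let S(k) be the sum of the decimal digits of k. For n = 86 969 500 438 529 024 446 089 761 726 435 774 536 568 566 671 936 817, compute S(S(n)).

16

First digit sum: 268.
2+6+8 = 16.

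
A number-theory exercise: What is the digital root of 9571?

9+5+7+1 = 22
2+2 = 4

4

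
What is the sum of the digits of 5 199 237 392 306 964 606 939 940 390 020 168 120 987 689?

5+1+9+9+2+3+7+3+9+2+3+0+6+9+6+4+6+0+6+9+3+9+9+4+0+3+9+0+0+2+0+1+6+8+1+2+0+9+8+7+6+8+9 = 203

203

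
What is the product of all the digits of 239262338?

93312

2×3×9×2×6×2×3×3×8 = 93312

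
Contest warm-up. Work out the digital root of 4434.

6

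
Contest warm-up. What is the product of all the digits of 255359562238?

2×5×5×3×5×9×5×6×2×2×3×8 = 19440000

19440000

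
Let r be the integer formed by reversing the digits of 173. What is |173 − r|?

198

Reverse of 173 is 371.
|173 − 371| = 198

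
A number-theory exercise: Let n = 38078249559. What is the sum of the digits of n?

3+8+0+7+8+2+4+9+5+5+9 = 60

60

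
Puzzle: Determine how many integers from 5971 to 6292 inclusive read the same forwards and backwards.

The integers in [5971, 6292] that read the same forwards and backwards: 5995, 6006, 6116, 6226.
4 qualify.

4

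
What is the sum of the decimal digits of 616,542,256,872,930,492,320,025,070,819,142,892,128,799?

6+1+6+5+4+2+2+5+6+8+7+2+9+3+0+4+9+2+3+2+0+0+2+5+0+7+0+8+1+9+1+4+2+8+9+2+1+2+8+7+9+9 = 180

180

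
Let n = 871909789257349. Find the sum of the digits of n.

8+7+1+9+0+9+7+8+9+2+5+7+3+4+9 = 88

88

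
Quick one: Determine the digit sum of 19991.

29

1+9+9+9+1 = 29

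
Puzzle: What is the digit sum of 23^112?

670

23^112 = 326225296085076848858563718410654151141615809040251066152384713871881795025767501189475562573468813548293606123684644644648419337255273771887086042216321
Sum of its 153 digits: 670.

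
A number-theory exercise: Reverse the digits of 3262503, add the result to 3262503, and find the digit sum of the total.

Reversal of 3262503 is 3052623; 3262503 + 3052623 = 6315126.
Digit sum of 6315126: 6+3+1+5+1+2+6 = 24.

24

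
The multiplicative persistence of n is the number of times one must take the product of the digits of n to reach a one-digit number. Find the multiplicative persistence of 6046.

1

6046 → 0 (1 step)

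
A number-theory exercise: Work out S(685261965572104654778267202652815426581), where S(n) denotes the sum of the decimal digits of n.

176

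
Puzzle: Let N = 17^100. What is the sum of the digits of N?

17^100 = 1108899372780783641306111715875094966436017167649879524402769841278887580501366697712424694256005093589248451503068397608001
Sum of its 124 digits: 568.

568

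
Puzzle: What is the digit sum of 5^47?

128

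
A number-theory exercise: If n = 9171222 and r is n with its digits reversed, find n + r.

11392941

Reverse of 9171222 is 2221719.
9171222 + 2221719 = 11392941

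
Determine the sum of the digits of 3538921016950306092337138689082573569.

165

3+5+3+8+9+2+1+0+1+6+9+5+0+3+0+6+0+9+2+3+3+7+1+3+8+6+8+9+0+8+2+5+7+3+5+6+9 = 165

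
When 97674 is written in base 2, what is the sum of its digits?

10

97674 in base 2 is 10111110110001010.
Digit sum: 1+0+1+1+1+1+1+0+1+1+0+0+0+1+0+1+0 = 10.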